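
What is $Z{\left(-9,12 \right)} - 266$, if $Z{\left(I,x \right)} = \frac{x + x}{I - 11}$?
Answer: $- \frac{1336}{5} \approx -267.2$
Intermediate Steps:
$Z{\left(I,x \right)} = \frac{2 x}{-11 + I}$
$Z{\left(-9,12 \right)} - 266 = 2 \cdot 12 \frac{1}{-11 - 9} - 266 = 2 \cdot 12 \frac{1}{-20} - 266 = 2 \cdot 12 \left(- \frac{1}{20}\right) - 266 = - \frac{6}{5} - 266 = - \frac{1336}{5}$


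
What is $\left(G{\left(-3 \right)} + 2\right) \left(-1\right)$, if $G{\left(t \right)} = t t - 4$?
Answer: $-7$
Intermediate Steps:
$G{\left(t \right)} = -4 + t^{2}$ ($G{\left(t \right)} = t^{2} - 4 = -4 + t^{2}$)
$\left(G{\left(-3 \right)} + 2\right) \left(-1\right) = \left(\left(-4 + \left(-3\right)^{2}\right) + 2\right) \left(-1\right) = \left(\left(-4 + 9\right) + 2\right) \left(-1\right) = \left(5 + 2\right) \left(-1\right) = 7 \left(-1\right) = -7$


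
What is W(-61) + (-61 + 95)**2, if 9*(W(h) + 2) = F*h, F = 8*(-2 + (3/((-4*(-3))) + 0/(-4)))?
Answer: 11240/9 ≈ 1248.9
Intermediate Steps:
F = -14 (F = 8*(-2 + (3/12 + 0*(-1/4))) = 8*(-2 + (3*(1/12) + 0)) = 8*(-2 + (1/4 + 0)) = 8*(-2 + 1/4) = 8*(-7/4) = -14)
W(h) = -2 - 14*h/9 (W(h) = -2 + (-14*h)/9 = -2 - 14*h/9)
W(-61) + (-61 + 95)**2 = (-2 - 14/9*(-61)) + (-61 + 95)**2 = (-2 + 854/9) + 34**2 = 836/9 + 1156 = 11240/9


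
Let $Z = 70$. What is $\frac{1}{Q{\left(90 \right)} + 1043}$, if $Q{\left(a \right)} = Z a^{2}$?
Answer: $\frac{1}{568043} \approx 1.7604 \cdot 10^{-6}$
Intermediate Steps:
$Q{\left(a \right)} = 70 a^{2}$
$\frac{1}{Q{\left(90 \right)} + 1043} = \frac{1}{70 \cdot 90^{2} + 1043} = \frac{1}{70 \cdot 8100 + 1043} = \frac{1}{567000 + 1043} = \frac{1}{568043}$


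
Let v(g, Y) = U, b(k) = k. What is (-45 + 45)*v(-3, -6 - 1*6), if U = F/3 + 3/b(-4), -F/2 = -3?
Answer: 0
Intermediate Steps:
F = 6 (F = -2*(-3) = 6)
U = 5/4 (U = 6/3 + 3/(-4) = 6*(⅓) + 3*(-¼) = 2 - ¾ = 5/4 ≈ 1.2500)
v(g, Y) = 5/4
(-45 + 45)*v(-3, -6 - 1*6) = (-45 + 45)*(5/4) = 0*(5/4) = 0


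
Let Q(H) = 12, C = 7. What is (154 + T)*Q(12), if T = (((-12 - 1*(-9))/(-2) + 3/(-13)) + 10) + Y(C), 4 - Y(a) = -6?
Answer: 27342/13 ≈ 2103.2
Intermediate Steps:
Y(a) = 10 (Y(a) = 4 - 1*(-6) = 4 + 6 = 10)
T = 553/26 (T = (((-12 - 1*(-9))/(-2) + 3/(-13)) + 10) + 10 = (((-12 + 9)*(-½) + 3*(-1/13)) + 10) + 10 = ((-3*(-½) - 3/13) + 10) + 10 = ((3/2 - 3/13) + 10) + 10 = (33/26 + 10) + 10 = 293/26 + 10 = 553/26 ≈ 21.269)
(154 + T)*Q(12) = (154 + 553/26)*12 = (4557/26)*12 = 27342/13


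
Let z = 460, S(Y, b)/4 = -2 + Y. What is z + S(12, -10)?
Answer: 500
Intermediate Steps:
S(Y, b) = -8 + 4*Y (S(Y, b) = 4*(-2 + Y) = -8 + 4*Y)
z + S(12, -10) = 460 + (-8 + 4*12) = 460 + (-8 + 48) = 460 + 40 = 500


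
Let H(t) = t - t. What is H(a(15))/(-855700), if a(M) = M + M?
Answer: 0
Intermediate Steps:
a(M) = 2*M
H(t) = 0
H(a(15))/(-855700) = 0/(-855700) = 0*(-1/855700) = 0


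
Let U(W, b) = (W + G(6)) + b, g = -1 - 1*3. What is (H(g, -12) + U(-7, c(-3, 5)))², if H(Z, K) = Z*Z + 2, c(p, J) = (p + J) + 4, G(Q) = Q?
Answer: 529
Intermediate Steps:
g = -4 (g = -1 - 3 = -4)
c(p, J) = 4 + J + p (c(p, J) = (J + p) + 4 = 4 + J + p)
U(W, b) = 6 + W + b (U(W, b) = (W + 6) + b = (6 + W) + b = 6 + W + b)
H(Z, K) = 2 + Z² (H(Z, K) = Z² + 2 = 2 + Z²)
(H(g, -12) + U(-7, c(-3, 5)))² = ((2 + (-4)²) + (6 - 7 + (4 + 5 - 3)))² = ((2 + 16) + (6 - 7 + 6))² = (18 + 5)² = 23² = 529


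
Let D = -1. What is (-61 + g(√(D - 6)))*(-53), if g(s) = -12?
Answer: 3869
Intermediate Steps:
(-61 + g(√(D - 6)))*(-53) = (-61 - 12)*(-53) = -73*(-53) = 3869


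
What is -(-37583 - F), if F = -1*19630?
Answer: 17953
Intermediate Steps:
F = -19630
-(-37583 - F) = -(-37583 - 1*(-19630)) = -(-37583 + 19630) = -1*(-17953) = 17953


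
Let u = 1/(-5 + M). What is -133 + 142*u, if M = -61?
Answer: -4460/33 ≈ -135.15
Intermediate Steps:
u = -1/66 (u = 1/(-5 - 61) = 1/(-66) = -1/66 ≈ -0.015152)
-133 + 142*u = -133 + 142*(-1/66) = -133 - 71/33 = -4460/33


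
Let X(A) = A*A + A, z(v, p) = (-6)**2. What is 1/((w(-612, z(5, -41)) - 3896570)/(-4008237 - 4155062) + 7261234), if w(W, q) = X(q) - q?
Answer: 8163299/59275628146240 ≈ 1.3772e-7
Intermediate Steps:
z(v, p) = 36
X(A) = A + A**2 (X(A) = A**2 + A = A + A**2)
w(W, q) = -q + q*(1 + q) (w(W, q) = q*(1 + q) - q = -q + q*(1 + q))
1/((w(-612, z(5, -41)) - 3896570)/(-4008237 - 4155062) + 7261234) = 1/((36**2 - 3896570)/(-4008237 - 4155062) + 7261234) = 1/((1296 - 3896570)/(-8163299) + 7261234) = 1/(-3895274*(-1/8163299) + 7261234) = 1/(3895274/8163299 + 7261234) = 1/(59275628146240/8163299) = 8163299/59275628146240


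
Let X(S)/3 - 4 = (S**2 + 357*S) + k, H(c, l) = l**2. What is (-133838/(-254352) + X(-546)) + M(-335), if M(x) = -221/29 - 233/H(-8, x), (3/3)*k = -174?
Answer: 127921182026592443/413897471400 ≈ 3.0907e+5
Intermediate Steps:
k = -174
M(x) = -221/29 - 233/x**2
X(S) = -510 + 3*S**2 + 1071*S (X(S) = 12 + 3*((S**2 + 357*S) - 174) = 12 + 3*(-174 + S**2 + 357*S) = 12 + (-522 + 3*S**2 + 1071*S) = -510 + 3*S**2 + 1071*S)
(-133838/(-254352) + X(-546)) + M(-335) = (-133838/(-254352) + (-510 + 3*(-546)**2 + 1071*(-546))) + (-221/29 - 233/(-335)**2) = (-133838*(-1/254352) + (-510 + 3*298116 - 584766)) + (-221/29 - 233*1/112225) = (66919/127176 + (-510 + 894348 - 584766)) + (-221/29 - 233/112225) = (66919/127176 + 309072) - 24808482/3254525 = 39306607591/127176 - 24808482/3254525 = 127921182026592443/413897471400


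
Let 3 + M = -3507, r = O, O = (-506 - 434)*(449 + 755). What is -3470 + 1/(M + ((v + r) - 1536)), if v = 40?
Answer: -3944578021/1136766 ≈ -3470.0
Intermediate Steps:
O = -1131760 (O = -940*1204 = -1131760)
r = -1131760
M = -3510 (M = -3 - 3507 = -3510)
-3470 + 1/(M + ((v + r) - 1536)) = -3470 + 1/(-3510 + ((40 - 1131760) - 1536)) = -3470 + 1/(-3510 + (-1131720 - 1536)) = -3470 + 1/(-3510 - 1133256) = -3470 + 1/(-1136766) = -3470 - 1/1136766 = -3944578021/1136766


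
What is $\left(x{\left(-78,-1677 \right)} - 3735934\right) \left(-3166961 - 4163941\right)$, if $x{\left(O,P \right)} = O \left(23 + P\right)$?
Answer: $26441991703644$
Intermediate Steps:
$\left(x{\left(-78,-1677 \right)} - 3735934\right) \left(-3166961 - 4163941\right) = \left(- 78 \left(23 - 1677\right) - 3735934\right) \left(-3166961 - 4163941\right) = \left(\left(-78\right) \left(-1654\right) - 3735934\right) \left(-7330902\right) = \left(129012 - 3735934\right) \left(-7330902\right) = \left(-3606922\right) \left(-7330902\right) = 26441991703644$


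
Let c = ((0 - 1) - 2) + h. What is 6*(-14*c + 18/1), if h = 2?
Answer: 192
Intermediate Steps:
c = -1 (c = ((0 - 1) - 2) + 2 = (-1 - 2) + 2 = -3 + 2 = -1)
6*(-14*c + 18/1) = 6*(-14*(-1) + 18/1) = 6*(14 + 18*1) = 6*(14 + 18) = 6*32 = 192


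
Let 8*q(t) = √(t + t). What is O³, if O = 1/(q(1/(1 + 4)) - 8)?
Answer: -2097766400/1073427281919 - 19661440*√10/1073427281919 ≈ -0.0020122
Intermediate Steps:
q(t) = √2*√t/8 (q(t) = √(t + t)/8 = √(2*t)/8 = (√2*√t)/8 = √2*√t/8)
O = 1/(-8 + √10/40) (O = 1/(√2*√(1/(1 + 4))/8 - 8) = 1/(√2*√(1/5)/8 - 8) = 1/(√2*√(⅕)/8 - 8) = 1/(√2*(√5/5)/8 - 8) = 1/(√10/40 - 8) = 1/(-8 + √10/40) ≈ -0.12625)
O³ = (-1280/10239 - 4*√10/10239)³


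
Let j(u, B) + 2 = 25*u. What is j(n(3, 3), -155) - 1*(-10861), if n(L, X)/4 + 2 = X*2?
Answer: 11259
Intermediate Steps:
n(L, X) = -8 + 8*X (n(L, X) = -8 + 4*(X*2) = -8 + 4*(2*X) = -8 + 8*X)
j(u, B) = -2 + 25*u
j(n(3, 3), -155) - 1*(-10861) = (-2 + 25*(-8 + 8*3)) - 1*(-10861) = (-2 + 25*(-8 + 24)) + 10861 = (-2 + 25*16) + 10861 = (-2 + 400) + 10861 = 398 + 10861 = 11259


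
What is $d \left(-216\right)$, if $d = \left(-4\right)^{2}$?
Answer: $-3456$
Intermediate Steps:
$d = 16$
$d \left(-216\right) = 16 \left(-216\right) = -3456$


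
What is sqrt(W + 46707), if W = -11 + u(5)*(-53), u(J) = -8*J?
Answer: 12*sqrt(339) ≈ 220.94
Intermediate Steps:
W = 2109 (W = -11 - 8*5*(-53) = -11 - 40*(-53) = -11 + 2120 = 2109)
sqrt(W + 46707) = sqrt(2109 + 46707) = sqrt(48816) = 12*sqrt(339)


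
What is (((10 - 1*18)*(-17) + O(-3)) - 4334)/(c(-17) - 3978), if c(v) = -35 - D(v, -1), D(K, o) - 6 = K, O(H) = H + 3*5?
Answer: 91/87 ≈ 1.0460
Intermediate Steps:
O(H) = 15 + H (O(H) = H + 15 = 15 + H)
D(K, o) = 6 + K
c(v) = -41 - v (c(v) = -35 - (6 + v) = -35 + (-6 - v) = -41 - v)
(((10 - 1*18)*(-17) + O(-3)) - 4334)/(c(-17) - 3978) = (((10 - 1*18)*(-17) + (15 - 3)) - 4334)/((-41 - 1*(-17)) - 3978) = (((10 - 18)*(-17) + 12) - 4334)/((-41 + 17) - 3978) = ((-8*(-17) + 12) - 4334)/(-24 - 3978) = ((136 + 12) - 4334)/(-4002) = (148 - 4334)*(-1/4002) = -4186*(-1/4002) = 91/87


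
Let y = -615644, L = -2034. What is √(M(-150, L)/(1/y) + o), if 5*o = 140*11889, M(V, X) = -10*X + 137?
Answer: 4*I*√787888081 ≈ 1.1228e+5*I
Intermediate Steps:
M(V, X) = 137 - 10*X
o = 332892 (o = (140*11889)/5 = (⅕)*1664460 = 332892)
√(M(-150, L)/(1/y) + o) = √((137 - 10*(-2034))/(1/(-615644)) + 332892) = √((137 + 20340)/(-1/615644) + 332892) = √(20477*(-615644) + 332892) = √(-12606542188 + 332892) = √(-12606209296) = 4*I*√787888081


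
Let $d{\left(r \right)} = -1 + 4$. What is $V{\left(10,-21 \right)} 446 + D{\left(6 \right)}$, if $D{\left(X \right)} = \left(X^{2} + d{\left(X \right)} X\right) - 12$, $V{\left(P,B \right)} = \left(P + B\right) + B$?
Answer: $-14230$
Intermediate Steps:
$d{\left(r \right)} = 3$
$V{\left(P,B \right)} = P + 2 B$ ($V{\left(P,B \right)} = \left(B + P\right) + B = P + 2 B$)
$D{\left(X \right)} = -12 + X^{2} + 3 X$ ($D{\left(X \right)} = \left(X^{2} + 3 X\right) - 12 = -12 + X^{2} + 3 X$)
$V{\left(10,-21 \right)} 446 + D{\left(6 \right)} = \left(10 + 2 \left(-21\right)\right) 446 + \left(-12 + 6^{2} + 3 \cdot 6\right) = \left(10 - 42\right) 446 + \left(-12 + 36 + 18\right) = \left(-32\right) 446 + 42 = -14272 + 42 = -14230$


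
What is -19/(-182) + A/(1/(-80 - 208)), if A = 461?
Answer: -24163757/182 ≈ -1.3277e+5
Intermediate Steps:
-19/(-182) + A/(1/(-80 - 208)) = -19/(-182) + 461/(1/(-80 - 208)) = -19*(-1/182) + 461/(1/(-288)) = 19/182 + 461/(-1/288) = 19/182 + 461*(-288) = 19/182 - 132768 = -24163757/182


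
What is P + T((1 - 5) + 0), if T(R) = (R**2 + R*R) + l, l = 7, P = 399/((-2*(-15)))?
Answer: 523/10 ≈ 52.300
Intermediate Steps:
P = 133/10 (P = 399/30 = 399*(1/30) = 133/10 ≈ 13.300)
T(R) = 7 + 2*R**2 (T(R) = (R**2 + R*R) + 7 = (R**2 + R**2) + 7 = 2*R**2 + 7 = 7 + 2*R**2)
P + T((1 - 5) + 0) = 133/10 + (7 + 2*((1 - 5) + 0)**2) = 133/10 + (7 + 2*(-4 + 0)**2) = 133/10 + (7 + 2*(-4)**2) = 133/10 + (7 + 2*16) = 133/10 + (7 + 32) = 133/10 + 39 = 523/10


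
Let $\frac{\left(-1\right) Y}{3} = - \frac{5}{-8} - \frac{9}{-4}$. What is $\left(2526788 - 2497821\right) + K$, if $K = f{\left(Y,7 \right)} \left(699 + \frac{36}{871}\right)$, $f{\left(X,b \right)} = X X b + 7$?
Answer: $\frac{22179151823}{55744} \approx 3.9788 \cdot 10^{5}$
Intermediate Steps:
$Y = - \frac{69}{8}$ ($Y = - 3 \left(- \frac{5}{-8} - \frac{9}{-4}\right) = - 3 \left(\left(-5\right) \left(- \frac{1}{8}\right) - - \frac{9}{4}\right) = - 3 \left(\frac{5}{8} + \frac{9}{4}\right) = \left(-3\right) \frac{23}{8} = - \frac{69}{8} \approx -8.625$)
$f{\left(X,b \right)} = 7 + b X^{2}$ ($f{\left(X,b \right)} = X^{2} b + 7 = b X^{2} + 7 = 7 + b X^{2}$)
$K = \frac{20564415375}{55744}$ ($K = \left(7 + 7 \left(- \frac{69}{8}\right)^{2}\right) \left(699 + \frac{36}{871}\right) = \left(7 + 7 \cdot \frac{4761}{64}\right) \left(699 + 36 \cdot \frac{1}{871}\right) = \left(7 + \frac{33327}{64}\right) \left(699 + \frac{36}{871}\right) = \frac{33775}{64} \cdot \frac{608865}{871} = \frac{20564415375}{55744} \approx 3.6891 \cdot 10^{5}$)
$\left(2526788 - 2497821\right) + K = \left(2526788 - 2497821\right) + \frac{20564415375}{55744} = 28967 + \frac{20564415375}{55744} = \frac{22179151823}{55744}$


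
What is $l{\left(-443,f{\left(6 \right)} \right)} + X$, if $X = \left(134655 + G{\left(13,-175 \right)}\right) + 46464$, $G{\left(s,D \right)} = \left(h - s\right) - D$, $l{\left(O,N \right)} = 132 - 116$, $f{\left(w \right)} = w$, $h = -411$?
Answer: $180886$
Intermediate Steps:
$l{\left(O,N \right)} = 16$
$G{\left(s,D \right)} = -411 - D - s$ ($G{\left(s,D \right)} = \left(-411 - s\right) - D = -411 - D - s$)
$X = 180870$ ($X = \left(134655 - 249\right) + 46464 = 134406 + 46464 = 180870$)
$l{\left(-443,f{\left(6 \right)} \right)} + X = 16 + 180870 = 180886$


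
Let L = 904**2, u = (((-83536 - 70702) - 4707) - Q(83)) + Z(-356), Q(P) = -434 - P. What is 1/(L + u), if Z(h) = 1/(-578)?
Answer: 578/380779463 ≈ 1.5179e-6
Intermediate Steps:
Z(h) = -1/578
u = -91571385/578 (u = (((-83536 - 70702) - 4707) - (-434 - 1*83)) - 1/578 = ((-154238 - 4707) - (-434 - 83)) - 1/578 = (-158945 - 1*(-517)) - 1/578 = (-158945 + 517) - 1/578 = -158428 - 1/578 = -91571385/578 ≈ -1.5843e+5)
L = 817216
1/(L + u) = 1/(817216 - 91571385/578) = 1/(380779463/578) = 578/380779463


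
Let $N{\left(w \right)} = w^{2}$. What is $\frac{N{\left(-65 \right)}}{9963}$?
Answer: $\frac{4225}{9963} \approx 0.42407$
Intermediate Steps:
$\frac{N{\left(-65 \right)}}{9963} = \frac{\left(-65\right)^{2}}{9963} = 4225 \cdot \frac{1}{9963} = \frac{4225}{9963}$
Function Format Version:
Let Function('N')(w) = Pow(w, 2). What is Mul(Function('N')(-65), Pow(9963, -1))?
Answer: Rational(4225, 9963) ≈ 0.42407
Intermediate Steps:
Mul(Function('N')(-65), Pow(9963, -1)) = Mul(Pow(-65, 2), Pow(9963, -1)) = Mul(4225, Rational(1, 9963)) = Rational(4225, 9963)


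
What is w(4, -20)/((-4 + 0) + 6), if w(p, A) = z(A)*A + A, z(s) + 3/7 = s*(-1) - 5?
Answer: -1090/7 ≈ -155.71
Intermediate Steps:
z(s) = -38/7 - s (z(s) = -3/7 + (s*(-1) - 5) = -3/7 + (-s - 5) = -3/7 + (-5 - s) = -38/7 - s)
w(p, A) = A + A*(-38/7 - A) (w(p, A) = (-38/7 - A)*A + A = A*(-38/7 - A) + A = A + A*(-38/7 - A))
w(4, -20)/((-4 + 0) + 6) = (-⅐*(-20)*(31 + 7*(-20)))/((-4 + 0) + 6) = (-⅐*(-20)*(31 - 140))/(-4 + 6) = (-⅐*(-20)*(-109))/2 = (½)*(-2180/7) = -1090/7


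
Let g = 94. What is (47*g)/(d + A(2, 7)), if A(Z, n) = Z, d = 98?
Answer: 2209/50 ≈ 44.180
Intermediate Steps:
(47*g)/(d + A(2, 7)) = (47*94)/(98 + 2) = 4418/100 = 4418*(1/100) = 2209/50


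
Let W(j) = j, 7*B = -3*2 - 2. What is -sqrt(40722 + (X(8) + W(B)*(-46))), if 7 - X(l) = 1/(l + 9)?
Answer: -10*sqrt(5775070)/119 ≈ -201.94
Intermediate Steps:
B = -8/7 (B = (-3*2 - 2)/7 = (-6 - 2)/7 = (1/7)*(-8) = -8/7 ≈ -1.1429)
X(l) = 7 - 1/(9 + l) (X(l) = 7 - 1/(l + 9) = 7 - 1/(9 + l))
-sqrt(40722 + (X(8) + W(B)*(-46))) = -sqrt(40722 + ((62 + 7*8)/(9 + 8) - 8/7*(-46))) = -sqrt(40722 + ((62 + 56)/17 + 368/7)) = -sqrt(40722 + ((1/17)*118 + 368/7)) = -sqrt(40722 + (118/17 + 368/7)) = -sqrt(40722 + 7082/119) = -sqrt(4853000/119) = -10*sqrt(5775070)/119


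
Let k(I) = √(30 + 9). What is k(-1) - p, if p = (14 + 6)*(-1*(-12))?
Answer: -240 + √39 ≈ -233.75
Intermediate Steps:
p = 240 (p = 20*12 = 240)
k(I) = √39
k(-1) - p = √39 - 1*240 = √39 - 240 = -240 + √39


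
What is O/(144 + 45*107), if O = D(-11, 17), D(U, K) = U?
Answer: -11/4959 ≈ -0.0022182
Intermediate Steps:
O = -11
O/(144 + 45*107) = -11/(144 + 45*107) = -11/(144 + 4815) = -11/4959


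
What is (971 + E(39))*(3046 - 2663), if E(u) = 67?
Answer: 397554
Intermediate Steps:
(971 + E(39))*(3046 - 2663) = (971 + 67)*(3046 - 2663) = 1038*383 = 397554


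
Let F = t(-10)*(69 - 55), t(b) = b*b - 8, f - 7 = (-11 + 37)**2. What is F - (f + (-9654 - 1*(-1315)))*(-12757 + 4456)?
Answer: -63551168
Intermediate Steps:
f = 683 (f = 7 + (-11 + 37)**2 = 7 + 26**2 = 7 + 676 = 683)
t(b) = -8 + b**2 (t(b) = b**2 - 8 = -8 + b**2)
F = 1288 (F = (-8 + (-10)**2)*(69 - 55) = (-8 + 100)*14 = 92*14 = 1288)
F - (f + (-9654 - 1*(-1315)))*(-12757 + 4456) = 1288 - (683 + (-9654 - 1*(-1315)))*(-12757 + 4456) = 1288 - (683 + (-9654 + 1315))*(-8301) = 1288 - (683 - 8339)*(-8301) = 1288 - (-7656)*(-8301) = 1288 - 1*63552456 = 1288 - 63552456 = -63551168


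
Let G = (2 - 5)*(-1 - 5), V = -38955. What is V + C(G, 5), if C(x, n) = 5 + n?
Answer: -38945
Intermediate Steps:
G = 18 (G = -3*(-6) = 18)
V + C(G, 5) = -38955 + (5 + 5) = -38955 + 10 = -38945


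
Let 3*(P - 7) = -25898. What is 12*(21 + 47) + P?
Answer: -23429/3 ≈ -7809.7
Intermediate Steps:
P = -25877/3 (P = 7 + (⅓)*(-25898) = 7 - 25898/3 = -25877/3 ≈ -8625.7)
12*(21 + 47) + P = 12*(21 + 47) - 25877/3 = 12*68 - 25877/3 = 816 - 25877/3 = -23429/3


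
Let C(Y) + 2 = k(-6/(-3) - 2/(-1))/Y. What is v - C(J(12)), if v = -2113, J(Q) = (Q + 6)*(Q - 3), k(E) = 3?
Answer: -113995/54 ≈ -2111.0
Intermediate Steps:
J(Q) = (-3 + Q)*(6 + Q) (J(Q) = (6 + Q)*(-3 + Q) = (-3 + Q)*(6 + Q))
C(Y) = -2 + 3/Y
v - C(J(12)) = -2113 - (-2 + 3/(-18 + 12**2 + 3*12)) = -2113 - (-2 + 3/(-18 + 144 + 36)) = -2113 - (-2 + 3/162) = -2113 - (-2 + 3*(1/162)) = -2113 - (-2 + 1/54) = -2113 - 1*(-107/54) = -2113 + 107/54 = -113995/54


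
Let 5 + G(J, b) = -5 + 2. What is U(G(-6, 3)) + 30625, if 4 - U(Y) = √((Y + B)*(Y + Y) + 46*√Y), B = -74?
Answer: 30629 - 2*√(328 + 23*I*√2) ≈ 30593.0 - 1.7938*I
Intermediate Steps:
G(J, b) = -8 (G(J, b) = -5 + (-5 + 2) = -5 - 3 = -8)
U(Y) = 4 - √(46*√Y + 2*Y*(-74 + Y)) (U(Y) = 4 - √((Y - 74)*(Y + Y) + 46*√Y) = 4 - √((-74 + Y)*(2*Y) + 46*√Y) = 4 - √(2*Y*(-74 + Y) + 46*√Y) = 4 - √(46*√Y + 2*Y*(-74 + Y)))
U(G(-6, 3)) + 30625 = (4 - √(-148*(-8) + 2*(-8)² + 46*√(-8))) + 30625 = (4 - √(1184 + 2*64 + 46*(2*I*√2))) + 30625 = (4 - √(1184 + 128 + 92*I*√2)) + 30625 = (4 - √(1312 + 92*I*√2)) + 30625 = 30629 - √(1312 + 92*I*√2)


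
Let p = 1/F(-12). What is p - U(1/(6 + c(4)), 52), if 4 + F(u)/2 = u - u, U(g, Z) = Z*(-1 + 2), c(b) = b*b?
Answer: -417/8 ≈ -52.125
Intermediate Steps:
c(b) = b²
U(g, Z) = Z (U(g, Z) = Z*1 = Z)
F(u) = -8 (F(u) = -8 + 2*(u - u) = -8 + 2*0 = -8 + 0 = -8)
p = -⅛ (p = 1/(-8) = -⅛ ≈ -0.12500)
p - U(1/(6 + c(4)), 52) = -⅛ - 1*52 = -⅛ - 52 = -417/8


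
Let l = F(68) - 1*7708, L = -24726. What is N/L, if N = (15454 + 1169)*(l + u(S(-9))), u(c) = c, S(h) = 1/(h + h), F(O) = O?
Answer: 254001287/49452 ≈ 5136.3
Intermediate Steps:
S(h) = 1/(2*h)
l = -7640 (l = 68 - 1*7708 = 68 - 7708 = -7640)
N = -254001287/2 (N = (15454 + 1169)*(-7640 + (1/2)/(-9)) = 16623*(-7640 + (1/2)*(-1/9)) = 16623*(-7640 - 1/18) = 16623*(-137521/18) = -254001287/2 ≈ -1.2700e+8)
N/L = -254001287/2/(-24726) = -254001287/2*(-1/24726) = 254001287/49452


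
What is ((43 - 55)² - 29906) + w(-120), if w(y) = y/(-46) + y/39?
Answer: -8898978/299 ≈ -29762.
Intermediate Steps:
w(y) = 7*y/1794 (w(y) = y*(-1/46) + y*(1/39) = -y/46 + y/39 = 7*y/1794)
((43 - 55)² - 29906) + w(-120) = ((43 - 55)² - 29906) + (7/1794)*(-120) = ((-12)² - 29906) - 140/299 = (144 - 29906) - 140/299 = -29762 - 140/299 = -8898978/299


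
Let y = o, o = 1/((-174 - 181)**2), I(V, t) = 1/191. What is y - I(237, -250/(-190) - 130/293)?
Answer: -125834/24070775 ≈ -0.0052277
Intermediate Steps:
I(V, t) = 1/191
o = 1/126025 (o = 1/((-355)**2) = 1/126025 ≈ 7.9349e-6)
y = 1/126025 ≈ 7.9349e-6
y - I(237, -250/(-190) - 130/293) = 1/126025 - 1*1/191 = 1/126025 - 1/191 = -125834/24070775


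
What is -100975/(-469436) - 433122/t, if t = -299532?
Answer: 19464025241/11717591996 ≈ 1.6611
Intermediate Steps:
-100975/(-469436) - 433122/t = -100975/(-469436) - 433122/(-299532) = -100975*(-1/469436) - 433122*(-1/299532) = 100975/469436 + 72187/49922 = 19464025241/11717591996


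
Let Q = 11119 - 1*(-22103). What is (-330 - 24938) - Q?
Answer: -58490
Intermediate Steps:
Q = 33222 (Q = 11119 + 22103 = 33222)
(-330 - 24938) - Q = (-330 - 24938) - 1*33222 = -25268 - 33222 = -58490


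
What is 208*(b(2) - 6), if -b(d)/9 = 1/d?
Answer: -2184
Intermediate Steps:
b(d) = -9/d
208*(b(2) - 6) = 208*(-9/2 - 6) = 208*(-21/2) = -2184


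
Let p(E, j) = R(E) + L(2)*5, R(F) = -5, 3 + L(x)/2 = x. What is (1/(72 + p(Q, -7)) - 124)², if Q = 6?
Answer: 49942489/3249 ≈ 15372.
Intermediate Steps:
L(x) = -6 + 2*x
p(E, j) = -15 (p(E, j) = -5 + (-6 + 2*2)*5 = -5 + (-6 + 4)*5 = -5 - 2*5 = -5 - 10 = -15)
(1/(72 + p(Q, -7)) - 124)² = (1/(72 - 15) - 124)² = (1/57 - 124)² = (-7067/57)² = 49942489/3249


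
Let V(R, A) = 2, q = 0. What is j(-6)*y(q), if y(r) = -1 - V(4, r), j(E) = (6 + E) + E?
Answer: 18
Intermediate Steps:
j(E) = 6 + 2*E
y(r) = -3 (y(r) = -1 - 1*2 = -1 - 2 = -3)
j(-6)*y(q) = (6 + 2*(-6))*(-3) = (6 - 12)*(-3) = -6*(-3) = 18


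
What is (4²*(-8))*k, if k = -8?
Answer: 1024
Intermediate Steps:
(4²*(-8))*k = (4²*(-8))*(-8) = (16*(-8))*(-8) = -128*(-8) = 1024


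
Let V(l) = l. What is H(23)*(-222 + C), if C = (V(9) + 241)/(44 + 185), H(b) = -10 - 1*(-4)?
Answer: 303528/229 ≈ 1325.4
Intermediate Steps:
H(b) = -6 (H(b) = -10 + 4 = -6)
C = 250/229 (C = (9 + 241)/(44 + 185) = 250/229 ≈ 1.0917)
H(23)*(-222 + C) = -6*(-222 + 250/229) = -6*(-50588/229) = 303528/229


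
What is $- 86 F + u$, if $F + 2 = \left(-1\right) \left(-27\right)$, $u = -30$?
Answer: $-2180$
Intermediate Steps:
$F = 25$ ($F = -2 - -27 = -2 + 27 = 25$)
$- 86 F + u = \left(-86\right) 25 - 30 = -2150 - 30 = -2180$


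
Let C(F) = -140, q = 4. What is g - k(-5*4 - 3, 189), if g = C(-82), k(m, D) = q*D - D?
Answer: -707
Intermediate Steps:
k(m, D) = 3*D (k(m, D) = 4*D - D = 3*D)
g = -140
g - k(-5*4 - 3, 189) = -140 - 3*189 = -140 - 1*567 = -140 - 567 = -707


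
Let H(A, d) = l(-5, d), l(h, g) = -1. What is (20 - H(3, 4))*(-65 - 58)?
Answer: -2583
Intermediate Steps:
H(A, d) = -1
(20 - H(3, 4))*(-65 - 58) = (20 - 1*(-1))*(-65 - 58) = (20 + 1)*(-123) = 21*(-123) = -2583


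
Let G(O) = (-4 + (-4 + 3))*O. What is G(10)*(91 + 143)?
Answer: -11700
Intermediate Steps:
G(O) = -5*O (G(O) = (-4 - 1)*O = -5*O)
G(10)*(91 + 143) = (-5*10)*(91 + 143) = -50*234 = -11700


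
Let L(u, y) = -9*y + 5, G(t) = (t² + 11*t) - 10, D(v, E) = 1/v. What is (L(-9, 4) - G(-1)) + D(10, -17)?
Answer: -109/10 ≈ -10.900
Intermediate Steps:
G(t) = -10 + t² + 11*t
L(u, y) = 5 - 9*y
(L(-9, 4) - G(-1)) + D(10, -17) = ((5 - 9*4) - (-10 + (-1)² + 11*(-1))) + 1/10 = ((5 - 36) - (-10 + 1 - 11)) + ⅒ = (-31 - 1*(-20)) + ⅒ = (-31 + 20) + ⅒ = -11 + ⅒ = -109/10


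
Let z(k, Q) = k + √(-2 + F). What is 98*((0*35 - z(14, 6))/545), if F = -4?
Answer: -1372/545 - 98*I*√6/545 ≈ -2.5174 - 0.44046*I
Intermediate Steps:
z(k, Q) = k + I*√6 (z(k, Q) = k + √(-2 - 4) = k + √(-6) = k + I*√6)
98*((0*35 - z(14, 6))/545) = 98*((0*35 - (14 + I*√6))/545) = 98*((0 + (-14 - I*√6))*(1/545)) = 98*((-14 - I*√6)*(1/545)) = 98*(-14/545 - I*√6/545) = -1372/545 - 98*I*√6/545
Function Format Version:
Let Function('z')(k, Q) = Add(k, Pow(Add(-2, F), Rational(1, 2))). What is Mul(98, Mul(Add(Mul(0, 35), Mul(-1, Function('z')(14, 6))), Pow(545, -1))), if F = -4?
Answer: Add(Rational(-1372, 545), Mul(Rational(-98, 545), I, Pow(6, Rational(1, 2)))) ≈ Add(-2.5174, Mul(-0.44046, I))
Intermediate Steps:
Function('z')(k, Q) = Add(k, Mul(I, Pow(6, Rational(1, 2)))) (Function('z')(k, Q) = Add(k, Pow(Add(-2, -4), Rational(1, 2))) = Add(k, Pow(-6, Rational(1, 2))) = Add(k, Mul(I, Pow(6, Rational(1, 2)))))
Mul(98, Mul(Add(Mul(0, 35), Mul(-1, Function('z')(14, 6))), Pow(545, -1))) = Mul(98, Mul(Add(Mul(0, 35), Mul(-1, Add(14, Mul(I, Pow(6, Rational(1, 2)))))), Pow(545, -1))) = Mul(98, Mul(Add(0, Add(-14, Mul(-1, I, Pow(6, Rational(1, 2))))), Rational(1, 545))) = Mul(98, Mul(Add(-14, Mul(-1, I, Pow(6, Rational(1, 2)))), Rational(1, 545))) = Mul(98, Add(Rational(-14, 545), Mul(Rational(-1, 545), I, Pow(6, Rational(1, 2))))) = Add(Rational(-1372, 545), Mul(Rational(-98, 545), I, Pow(6, Rational(1, 2))))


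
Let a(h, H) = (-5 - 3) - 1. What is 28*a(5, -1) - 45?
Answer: -297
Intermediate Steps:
a(h, H) = -9 (a(h, H) = -8 - 1 = -9)
28*a(5, -1) - 45 = 28*(-9) - 45 = -252 - 45 = -297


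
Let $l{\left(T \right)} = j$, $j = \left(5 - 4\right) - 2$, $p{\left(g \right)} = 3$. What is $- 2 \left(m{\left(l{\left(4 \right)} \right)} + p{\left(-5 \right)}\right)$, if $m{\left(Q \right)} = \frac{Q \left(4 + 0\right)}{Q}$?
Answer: $-14$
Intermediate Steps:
$j = -1$ ($j = 1 - 2 = -1$)
$l{\left(T \right)} = -1$
$m{\left(Q \right)} = 4$ ($m{\left(Q \right)} = \frac{Q 4}{Q} = \frac{4 Q}{Q} = 4$)
$- 2 \left(m{\left(l{\left(4 \right)} \right)} + p{\left(-5 \right)}\right) = - 2 \left(4 + 3\right) = \left(-2\right) 7 = -14$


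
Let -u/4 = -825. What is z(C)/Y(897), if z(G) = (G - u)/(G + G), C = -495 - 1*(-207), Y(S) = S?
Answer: 1/144 ≈ 0.0069444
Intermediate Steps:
u = 3300 (u = -4*(-825) = 3300)
C = -288 (C = -495 + 207 = -288)
z(G) = (-3300 + G)/(2*G) (z(G) = (G - 1*3300)/(G + G) = (G - 3300)/((2*G)) = (-3300 + G)*(1/(2*G)) = (-3300 + G)/(2*G))
z(C)/Y(897) = ((1/2)*(-3300 - 288)/(-288))/897 = ((1/2)*(-1/288)*(-3588))*(1/897) = (299/48)*(1/897) = 1/144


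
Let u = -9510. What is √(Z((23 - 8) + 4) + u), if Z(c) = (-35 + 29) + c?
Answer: I*√9497 ≈ 97.453*I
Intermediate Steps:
Z(c) = -6 + c
√(Z((23 - 8) + 4) + u) = √((-6 + ((23 - 8) + 4)) - 9510) = √((-6 + (15 + 4)) - 9510) = √((-6 + 19) - 9510) = √(13 - 9510) = √(-9497) = I*√9497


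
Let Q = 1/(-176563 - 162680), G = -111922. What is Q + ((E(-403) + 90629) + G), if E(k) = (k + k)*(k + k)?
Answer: 213160964348/339243 ≈ 6.2834e+5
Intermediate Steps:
E(k) = 4*k**2 (E(k) = (2*k)*(2*k) = 4*k**2)
Q = -1/339243 (Q = 1/(-339243) = -1/339243 ≈ -2.9477e-6)
Q + ((E(-403) + 90629) + G) = -1/339243 + ((4*(-403)**2 + 90629) - 111922) = -1/339243 + ((4*162409 + 90629) - 111922) = -1/339243 + ((649636 + 90629) - 111922) = -1/339243 + (740265 - 111922) = -1/339243 + 628343 = 213160964348/339243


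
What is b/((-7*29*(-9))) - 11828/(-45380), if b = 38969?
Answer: 63929392/2961045 ≈ 21.590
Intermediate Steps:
b/((-7*29*(-9))) - 11828/(-45380) = 38969/((-7*29*(-9))) - 11828/(-45380) = 38969/((-203*(-9))) - 11828*(-1/45380) = 38969/1827 + 2957/11345 = 38969*(1/1827) + 2957/11345 = 5567/261 + 2957/11345 = 63929392/2961045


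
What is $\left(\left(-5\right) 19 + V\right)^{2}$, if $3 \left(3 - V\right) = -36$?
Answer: $6400$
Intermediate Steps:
$V = 15$ ($V = 3 - -12 = 3 + 12 = 15$)
$\left(\left(-5\right) 19 + V\right)^{2} = \left(\left(-5\right) 19 + 15\right)^{2} = \left(-95 + 15\right)^{2} = \left(-80\right)^{2} = 6400$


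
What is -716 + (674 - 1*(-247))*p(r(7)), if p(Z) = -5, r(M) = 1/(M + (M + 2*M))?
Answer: -5321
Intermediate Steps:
r(M) = 1/(4*M) (r(M) = 1/(M + 3*M) = 1/(4*M))
-716 + (674 - 1*(-247))*p(r(7)) = -716 + (674 - 1*(-247))*(-5) = -716 + (674 + 247)*(-5) = -716 + 921*(-5) = -716 - 4605 = -5321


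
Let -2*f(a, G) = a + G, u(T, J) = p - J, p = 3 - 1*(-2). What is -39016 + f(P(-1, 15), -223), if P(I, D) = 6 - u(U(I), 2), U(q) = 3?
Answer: -38906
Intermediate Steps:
p = 5 (p = 3 + 2 = 5)
u(T, J) = 5 - J
P(I, D) = 3 (P(I, D) = 6 - (5 - 1*2) = 6 - (5 - 2) = 6 - 1*3 = 6 - 3 = 3)
f(a, G) = -G/2 - a/2 (f(a, G) = -(a + G)/2 = -(G + a)/2 = -G/2 - a/2)
-39016 + f(P(-1, 15), -223) = -39016 + (-½*(-223) - ½*3) = -39016 + (223/2 - 3/2) = -39016 + 110 = -38906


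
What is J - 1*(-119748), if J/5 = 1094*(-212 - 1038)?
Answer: -6717752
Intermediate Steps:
J = -6837500 (J = 5*(1094*(-212 - 1038)) = 5*(1094*(-1250)) = 5*(-1367500) = -6837500)
J - 1*(-119748) = -6837500 - 1*(-119748) = -6837500 + 119748 = -6717752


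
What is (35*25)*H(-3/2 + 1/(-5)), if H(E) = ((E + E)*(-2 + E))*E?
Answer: -74851/4 ≈ -18713.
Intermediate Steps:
H(E) = 2*E²*(-2 + E) (H(E) = ((2*E)*(-2 + E))*E = (2*E*(-2 + E))*E = 2*E²*(-2 + E))
(35*25)*H(-3/2 + 1/(-5)) = (35*25)*(2*(-3/2 + 1/(-5))²*(-2 + (-3/2 + 1/(-5)))) = 875*(2*(-3*½ + 1*(-⅕))²*(-2 + (-3*½ + 1*(-⅕)))) = 875*(2*(-3/2 - ⅕)²*(-2 + (-3/2 - ⅕))) = 875*(2*(-17/10)²*(-2 - 17/10)) = 875*(2*(289/100)*(-37/10)) = 875*(-10693/500) = -74851/4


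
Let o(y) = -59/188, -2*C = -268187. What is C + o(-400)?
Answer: 25209519/188 ≈ 1.3409e+5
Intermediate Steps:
C = 268187/2 (C = -½*(-268187) = 268187/2 ≈ 1.3409e+5)
o(y) = -59/188 (o(y) = -59*1/188 = -59/188)
C + o(-400) = 268187/2 - 59/188 = 25209519/188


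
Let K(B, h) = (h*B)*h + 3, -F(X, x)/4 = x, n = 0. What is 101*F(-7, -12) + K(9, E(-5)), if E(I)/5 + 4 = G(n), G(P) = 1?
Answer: 6876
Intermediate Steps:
F(X, x) = -4*x
E(I) = -15 (E(I) = -20 + 5*1 = -20 + 5 = -15)
K(B, h) = 3 + B*h² (K(B, h) = (B*h)*h + 3 = B*h² + 3 = 3 + B*h²)
101*F(-7, -12) + K(9, E(-5)) = 101*(-4*(-12)) + (3 + 9*(-15)²) = 101*48 + (3 + 9*225) = 4848 + (3 + 2025) = 4848 + 2028 = 6876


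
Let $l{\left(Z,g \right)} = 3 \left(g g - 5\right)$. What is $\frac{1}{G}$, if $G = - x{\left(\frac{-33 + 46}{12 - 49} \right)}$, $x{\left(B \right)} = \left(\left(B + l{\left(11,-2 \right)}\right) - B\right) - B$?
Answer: $\frac{37}{98} \approx 0.37755$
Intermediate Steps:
$l{\left(Z,g \right)} = -15 + 3 g^{2}$ ($l{\left(Z,g \right)} = 3 \left(g^{2} - 5\right) = 3 \left(-5 + g^{2}\right) = -15 + 3 g^{2}$)
$x{\left(B \right)} = -3 - B$ ($x{\left(B \right)} = \left(\left(B - \left(15 - 3 \left(-2\right)^{2}\right)\right) - B\right) - B = \left(\left(B + \left(-15 + 3 \cdot 4\right)\right) - B\right) - B = \left(\left(B + \left(-15 + 12\right)\right) - B\right) - B = \left(\left(B - 3\right) - B\right) - B = \left(\left(-3 + B\right) - B\right) - B = -3 - B$)
$G = \frac{98}{37}$ ($G = - (-3 - \frac{-33 + 46}{12 - 49}) = - (-3 - \frac{13}{-37}) = - (-3 - 13 \left(- \frac{1}{37}\right)) = - (-3 - - \frac{13}{37}) = - (-3 + \frac{13}{37}) = \left(-1\right) \left(- \frac{98}{37}\right) = \frac{98}{37} \approx 2.6486$)
$\frac{1}{G} = \frac{1}{\frac{98}{37}} = \frac{37}{98}$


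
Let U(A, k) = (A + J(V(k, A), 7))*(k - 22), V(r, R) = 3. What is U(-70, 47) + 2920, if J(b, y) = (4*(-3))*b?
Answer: 270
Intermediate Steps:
J(b, y) = -12*b
U(A, k) = (-36 + A)*(-22 + k) (U(A, k) = (A - 12*3)*(k - 22) = (A - 36)*(-22 + k) = (-36 + A)*(-22 + k))
U(-70, 47) + 2920 = (792 - 36*47 - 22*(-70) - 70*47) + 2920 = (792 - 1692 + 1540 - 3290) + 2920 = -2650 + 2920 = 270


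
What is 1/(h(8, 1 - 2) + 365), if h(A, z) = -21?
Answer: 1/344 ≈ 0.0029070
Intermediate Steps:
1/(h(8, 1 - 2) + 365) = 1/(-21 + 365) = 1/344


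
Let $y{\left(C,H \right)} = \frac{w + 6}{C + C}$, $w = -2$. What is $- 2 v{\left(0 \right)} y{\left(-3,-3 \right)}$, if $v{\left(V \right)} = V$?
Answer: $0$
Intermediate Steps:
$y{\left(C,H \right)} = \frac{2}{C}$ ($y{\left(C,H \right)} = \frac{-2 + 6}{C + C} = \frac{4}{2 C} = 4 \frac{1}{2 C} = \frac{2}{C}$)
$- 2 v{\left(0 \right)} y{\left(-3,-3 \right)} = \left(-2\right) 0 \frac{2}{-3} = 0 \cdot 2 \left(- \frac{1}{3}\right) = 0 \left(- \frac{2}{3}\right) = 0$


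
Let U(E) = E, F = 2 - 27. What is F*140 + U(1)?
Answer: -3499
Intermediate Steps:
F = -25
F*140 + U(1) = -25*140 + 1 = -3500 + 1 = -3499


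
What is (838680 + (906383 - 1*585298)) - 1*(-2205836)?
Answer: 3365601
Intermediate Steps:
(838680 + (906383 - 1*585298)) - 1*(-2205836) = (838680 + (906383 - 585298)) + 2205836 = (838680 + 321085) + 2205836 = 1159765 + 2205836 = 3365601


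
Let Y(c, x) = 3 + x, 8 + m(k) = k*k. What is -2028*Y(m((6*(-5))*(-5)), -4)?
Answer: 2028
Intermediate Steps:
m(k) = -8 + k**2 (m(k) = -8 + k*k = -8 + k**2)
-2028*Y(m((6*(-5))*(-5)), -4) = -2028*(3 - 4) = -2028*(-1) = 2028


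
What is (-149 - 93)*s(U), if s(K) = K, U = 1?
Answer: -242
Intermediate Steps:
(-149 - 93)*s(U) = (-149 - 93)*1 = -242*1 = -242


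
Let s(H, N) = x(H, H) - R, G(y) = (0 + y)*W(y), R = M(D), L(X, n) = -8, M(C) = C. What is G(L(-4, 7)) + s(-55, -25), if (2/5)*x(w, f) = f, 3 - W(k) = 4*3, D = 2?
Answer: -135/2 ≈ -67.500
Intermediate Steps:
W(k) = -9 (W(k) = 3 - 4*3 = 3 - 1*12 = 3 - 12 = -9)
x(w, f) = 5*f/2
R = 2
G(y) = -9*y (G(y) = (0 + y)*(-9) = y*(-9) = -9*y)
s(H, N) = -2 + 5*H/2 (s(H, N) = 5*H/2 - 1*2 = 5*H/2 - 2 = -2 + 5*H/2)
G(L(-4, 7)) + s(-55, -25) = -9*(-8) + (-2 + (5/2)*(-55)) = 72 + (-2 - 275/2) = 72 - 279/2 = -135/2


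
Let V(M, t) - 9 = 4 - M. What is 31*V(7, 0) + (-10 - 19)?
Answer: 157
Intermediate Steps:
V(M, t) = 13 - M (V(M, t) = 9 + (4 - M) = 13 - M)
31*V(7, 0) + (-10 - 19) = 31*(13 - 1*7) + (-10 - 19) = 31*(13 - 7) - 29 = 31*6 - 29 = 186 - 29 = 157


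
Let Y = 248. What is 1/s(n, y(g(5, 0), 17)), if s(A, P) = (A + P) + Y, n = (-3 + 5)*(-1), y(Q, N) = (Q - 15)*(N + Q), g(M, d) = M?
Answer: 1/26 ≈ 0.038462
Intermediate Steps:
y(Q, N) = (-15 + Q)*(N + Q)
n = -2 (n = 2*(-1) = -2)
s(A, P) = 248 + A + P (s(A, P) = (A + P) + 248 = 248 + A + P)
1/s(n, y(g(5, 0), 17)) = 1/(248 - 2 + (5² - 15*17 - 15*5 + 17*5)) = 1/(248 - 2 + (25 - 255 - 75 + 85)) = 1/(248 - 2 - 220) = 1/26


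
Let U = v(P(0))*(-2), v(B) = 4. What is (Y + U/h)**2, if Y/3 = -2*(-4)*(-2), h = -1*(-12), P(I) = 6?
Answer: 21316/9 ≈ 2368.4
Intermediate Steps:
h = 12
U = -8 (U = 4*(-2) = -8)
Y = -48 (Y = 3*(-2*(-4)*(-2)) = 3*(8*(-2)) = 3*(-16) = -48)
(Y + U/h)**2 = (-48 - 8/12)**2 = (-48 - 8*1/12)**2 = (-48 - 2/3)**2 = (-146/3)**2 = 21316/9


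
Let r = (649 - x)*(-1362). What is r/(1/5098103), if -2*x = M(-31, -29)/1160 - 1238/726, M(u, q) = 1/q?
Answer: -18318960759823160897/4070440 ≈ -4.5005e+12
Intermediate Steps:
x = 20823523/24422640 (x = -(1/(-29*1160) - 1238/726)/2 = -(-1/29*1/1160 - 1238*1/726)/2 = -(-1/33640 - 619/363)/2 = -1/2*(-20823523/12211320) = 20823523/24422640 ≈ 0.85263)
r = -3593289652999/4070440 (r = (649 - 1*20823523/24422640)*(-1362) = (649 - 20823523/24422640)*(-1362) = (15829469837/24422640)*(-1362) = -3593289652999/4070440 ≈ -8.8278e+5)
r/(1/5098103) = -3593289652999/(4070440*(1/5098103)) = -3593289652999/(4070440*1/5098103) = -3593289652999/4070440*5098103 = -18318960759823160897/4070440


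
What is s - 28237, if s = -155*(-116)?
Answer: -10257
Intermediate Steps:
s = 17980
s - 28237 = 17980 - 28237 = -10257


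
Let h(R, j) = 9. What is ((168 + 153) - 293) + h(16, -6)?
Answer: 37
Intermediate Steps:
((168 + 153) - 293) + h(16, -6) = ((168 + 153) - 293) + 9 = (321 - 293) + 9 = 28 + 9 = 37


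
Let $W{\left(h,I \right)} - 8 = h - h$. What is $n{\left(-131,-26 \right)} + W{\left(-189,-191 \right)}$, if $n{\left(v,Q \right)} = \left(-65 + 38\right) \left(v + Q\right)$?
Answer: $4247$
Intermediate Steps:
$W{\left(h,I \right)} = 8$ ($W{\left(h,I \right)} = 8 + \left(h - h\right) = 8 + 0 = 8$)
$n{\left(v,Q \right)} = - 27 Q - 27 v$ ($n{\left(v,Q \right)} = - 27 \left(Q + v\right) = - 27 Q - 27 v$)
$n{\left(-131,-26 \right)} + W{\left(-189,-191 \right)} = \left(\left(-27\right) \left(-26\right) - -3537\right) + 8 = \left(702 + 3537\right) + 8 = 4239 + 8 = 4247$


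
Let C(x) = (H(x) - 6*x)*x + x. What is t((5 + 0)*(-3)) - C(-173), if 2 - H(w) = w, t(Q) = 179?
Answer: 210201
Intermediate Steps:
H(w) = 2 - w
C(x) = x + x*(2 - 7*x) (C(x) = ((2 - x) - 6*x)*x + x = (2 - 7*x)*x + x = x*(2 - 7*x) + x = x + x*(2 - 7*x))
t((5 + 0)*(-3)) - C(-173) = 179 - (-173)*(3 - 7*(-173)) = 179 - (-173)*(3 + 1211) = 179 - (-173)*1214 = 179 - 1*(-210022) = 179 + 210022 = 210201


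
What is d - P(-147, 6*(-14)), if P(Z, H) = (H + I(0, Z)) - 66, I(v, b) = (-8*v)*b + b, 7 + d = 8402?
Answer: 8692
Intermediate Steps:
d = 8395 (d = -7 + 8402 = 8395)
I(v, b) = b - 8*b*v (I(v, b) = -8*b*v + b = b - 8*b*v)
P(Z, H) = -66 + H + Z (P(Z, H) = (H + Z*(1 - 8*0)) - 66 = (H + Z*(1 + 0)) - 66 = (H + Z*1) - 66 = (H + Z) - 66 = -66 + H + Z)
d - P(-147, 6*(-14)) = 8395 - (-66 + 6*(-14) - 147) = 8395 - (-66 - 84 - 147) = 8395 - 1*(-297) = 8395 + 297 = 8692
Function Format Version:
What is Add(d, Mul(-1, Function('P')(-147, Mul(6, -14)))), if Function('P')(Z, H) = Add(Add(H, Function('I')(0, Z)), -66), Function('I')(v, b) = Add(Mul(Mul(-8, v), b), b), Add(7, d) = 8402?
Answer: 8692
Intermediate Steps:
d = 8395 (d = Add(-7, 8402) = 8395)
Function('I')(v, b) = Add(b, Mul(-8, b, v)) (Function('I')(v, b) = Add(Mul(-8, b, v), b) = Add(b, Mul(-8, b, v)))
Function('P')(Z, H) = Add(-66, H, Z) (Function('P')(Z, H) = Add(Add(H, Mul(Z, Add(1, Mul(-8, 0)))), -66) = Add(Add(H, Mul(Z, Add(1, 0))), -66) = Add(Add(H, Mul(Z, 1)), -66) = Add(Add(H, Z), -66) = Add(-66, H, Z))
Add(d, Mul(-1, Function('P')(-147, Mul(6, -14)))) = Add(8395, Mul(-1, Add(-66, Mul(6, -14), -147))) = Add(8395, Mul(-1, Add(-66, -84, -147))) = Add(8395, Mul(-1, -297)) = Add(8395, 297) = 8692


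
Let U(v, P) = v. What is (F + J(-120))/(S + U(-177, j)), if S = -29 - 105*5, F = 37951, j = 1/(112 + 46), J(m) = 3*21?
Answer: -38014/731 ≈ -52.003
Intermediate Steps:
J(m) = 63
j = 1/158 ≈ 0.0063291
S = -554 (S = -29 - 525 = -554)
(F + J(-120))/(S + U(-177, j)) = (37951 + 63)/(-554 - 177) = 38014/(-731) = 38014*(-1/731) = -38014/731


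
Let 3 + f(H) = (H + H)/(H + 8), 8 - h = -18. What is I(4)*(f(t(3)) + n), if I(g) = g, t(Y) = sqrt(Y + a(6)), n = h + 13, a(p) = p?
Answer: 1608/11 ≈ 146.18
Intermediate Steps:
h = 26 (h = 8 - 1*(-18) = 8 + 18 = 26)
n = 39 (n = 26 + 13 = 39)
t(Y) = sqrt(6 + Y) (t(Y) = sqrt(Y + 6) = sqrt(6 + Y))
f(H) = -3 + 2*H/(8 + H) (f(H) = -3 + (H + H)/(H + 8) = -3 + (2*H)/(8 + H) = -3 + 2*H/(8 + H))
I(4)*(f(t(3)) + n) = 4*((-24 - sqrt(6 + 3))/(8 + sqrt(6 + 3)) + 39) = 4*((-24 - sqrt(9))/(8 + sqrt(9)) + 39) = 4*((-24 - 1*3)/(8 + 3) + 39) = 4*((-24 - 3)/11 + 39) = 4*((1/11)*(-27) + 39) = 4*(-27/11 + 39) = 4*(402/11) = 1608/11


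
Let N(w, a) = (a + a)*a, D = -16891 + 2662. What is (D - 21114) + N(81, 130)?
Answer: -1543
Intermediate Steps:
D = -14229
N(w, a) = 2*a**2 (N(w, a) = (2*a)*a = 2*a**2)
(D - 21114) + N(81, 130) = (-14229 - 21114) + 2*130**2 = -35343 + 2*16900 = -35343 + 33800 = -1543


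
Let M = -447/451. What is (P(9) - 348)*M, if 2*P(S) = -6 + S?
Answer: 28161/82 ≈ 343.43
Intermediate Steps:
M = -447/451 (M = -447*1/451 = -447/451 ≈ -0.99113)
P(S) = -3 + S/2 (P(S) = (-6 + S)/2 = -3 + S/2)
(P(9) - 348)*M = ((-3 + (1/2)*9) - 348)*(-447/451) = ((-3 + 9/2) - 348)*(-447/451) = (3/2 - 348)*(-447/451) = -693/2*(-447/451) = 28161/82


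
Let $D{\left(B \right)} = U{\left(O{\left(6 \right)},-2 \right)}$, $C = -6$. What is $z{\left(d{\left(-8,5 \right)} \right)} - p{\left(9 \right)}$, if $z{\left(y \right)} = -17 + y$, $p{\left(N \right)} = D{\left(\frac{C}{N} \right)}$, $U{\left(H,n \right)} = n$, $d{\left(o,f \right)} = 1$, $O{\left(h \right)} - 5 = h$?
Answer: $-14$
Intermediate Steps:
$O{\left(h \right)} = 5 + h$
$D{\left(B \right)} = -2$
$p{\left(N \right)} = -2$
$z{\left(d{\left(-8,5 \right)} \right)} - p{\left(9 \right)} = \left(-17 + 1\right) - -2 = -16 + 2 = -14$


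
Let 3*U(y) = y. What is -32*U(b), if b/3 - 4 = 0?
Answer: -128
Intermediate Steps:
b = 12 (b = 12 + 3*0 = 12 + 0 = 12)
U(y) = y/3
-32*U(b) = -32*12/3 = -32*4 = -128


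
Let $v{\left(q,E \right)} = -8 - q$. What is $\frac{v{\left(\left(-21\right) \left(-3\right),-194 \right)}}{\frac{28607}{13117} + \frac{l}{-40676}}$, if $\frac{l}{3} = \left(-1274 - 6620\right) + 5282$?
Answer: $- \frac{133386773}{4459166} \approx -29.913$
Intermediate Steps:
$l = -7836$ ($l = 3 \left(\left(-1274 - 6620\right) + 5282\right) = 3 \left(-7894 + 5282\right) = 3 \left(-2612\right) = -7836$)
$\frac{v{\left(\left(-21\right) \left(-3\right),-194 \right)}}{\frac{28607}{13117} + \frac{l}{-40676}} = \frac{-8 - \left(-21\right) \left(-3\right)}{\frac{28607}{13117} - \frac{7836}{-40676}} = \frac{-8 - 63}{28607 \cdot \frac{1}{13117} - - \frac{1959}{10169}} = \frac{-8 - 63}{\frac{28607}{13117} + \frac{1959}{10169}} = - \frac{71}{\frac{316600786}{133386773}} = \left(-71\right) \frac{133386773}{316600786} = - \frac{133386773}{4459166}$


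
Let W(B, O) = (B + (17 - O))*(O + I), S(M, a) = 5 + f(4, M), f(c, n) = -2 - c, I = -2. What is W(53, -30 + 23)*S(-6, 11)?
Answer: 693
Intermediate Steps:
S(M, a) = -1 (S(M, a) = 5 + (-2 - 1*4) = 5 + (-2 - 4) = 5 - 6 = -1)
W(B, O) = (-2 + O)*(17 + B - O) (W(B, O) = (B + (17 - O))*(O - 2) = (17 + B - O)*(-2 + O) = (-2 + O)*(17 + B - O))
W(53, -30 + 23)*S(-6, 11) = (-34 - (-30 + 23)² - 2*53 + 19*(-30 + 23) + 53*(-30 + 23))*(-1) = (-34 - 1*(-7)² - 106 + 19*(-7) + 53*(-7))*(-1) = (-34 - 1*49 - 106 - 133 - 371)*(-1) = (-34 - 49 - 106 - 133 - 371)*(-1) = -693*(-1) = 693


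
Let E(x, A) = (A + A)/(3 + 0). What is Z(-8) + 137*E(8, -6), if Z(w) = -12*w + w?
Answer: -460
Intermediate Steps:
E(x, A) = 2*A/3 (E(x, A) = (2*A)/3 = (2*A)*(⅓) = 2*A/3)
Z(w) = -11*w
Z(-8) + 137*E(8, -6) = -11*(-8) + 137*((⅔)*(-6)) = 88 + 137*(-4) = 88 - 548 = -460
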